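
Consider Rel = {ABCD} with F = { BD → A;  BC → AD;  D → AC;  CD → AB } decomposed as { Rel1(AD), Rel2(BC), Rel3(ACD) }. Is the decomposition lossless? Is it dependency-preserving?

lossy and not dependency-preserving

Lossless test (chase): Rows 1 and 3 agree on D; apply D→AC and equate their AC entries. Rows 1 and 3 agree on CD; apply CD→AB and equate their AB entries. No row becomes fully distinguished — the join is lossy.
Dependency preservation: the restricted closure of {BC} across the fragments never reaches {AD}, so BC → AD cannot be enforced without a join — not preserved.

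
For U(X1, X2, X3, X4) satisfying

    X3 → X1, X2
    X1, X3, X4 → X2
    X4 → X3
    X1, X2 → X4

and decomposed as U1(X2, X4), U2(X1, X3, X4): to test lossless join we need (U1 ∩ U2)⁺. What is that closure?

X1, X2, X3, X4

U1 ∩ U2 = {X4}.
X4 → X3 applies, adding X3
X3 → X1, X2 applies, adding X1, X2
Closure: {X1, X2, X3, X4}.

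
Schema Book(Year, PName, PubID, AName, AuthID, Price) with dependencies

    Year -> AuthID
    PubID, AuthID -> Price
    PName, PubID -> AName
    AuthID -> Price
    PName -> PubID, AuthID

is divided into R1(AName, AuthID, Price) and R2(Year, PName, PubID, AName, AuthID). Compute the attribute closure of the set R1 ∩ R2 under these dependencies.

R1 ∩ R2 = {AName, AuthID}.
AuthID → Price applies, adding Price
Closure: {AName, AuthID, Price}.

AName, AuthID, Price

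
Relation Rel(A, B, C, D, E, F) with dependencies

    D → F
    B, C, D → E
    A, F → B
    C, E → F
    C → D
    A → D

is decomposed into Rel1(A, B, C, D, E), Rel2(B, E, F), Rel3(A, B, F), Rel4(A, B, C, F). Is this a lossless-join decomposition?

Chase test. Columns are A, B, C, D, E, F; row i has aⱼ where attribute j ∈ Reli, else bᵢⱼ.
Initial tableau (one row per fragment):
  row 1: a1 a2 a3 a4 a5 b16
  row 2: b21 a2 b23 b24 a5 a6
  row 3: a1 a2 b33 b34 b35 a6
  row 4: a1 a2 a3 b44 b45 a6
Rows 1 and 4 agree on C; apply C→D and equate their D entries.
Rows 1 and 3 agree on A; apply A→D and equate their D entries.
Rows 1 and 3 agree on D; apply D→F and equate their F entries.
Rows 1 and 4 agree on B, C, D; apply B, C, D→E and equate their E entries.
Row 1 is now all distinguished symbols — the join is lossless.

Yes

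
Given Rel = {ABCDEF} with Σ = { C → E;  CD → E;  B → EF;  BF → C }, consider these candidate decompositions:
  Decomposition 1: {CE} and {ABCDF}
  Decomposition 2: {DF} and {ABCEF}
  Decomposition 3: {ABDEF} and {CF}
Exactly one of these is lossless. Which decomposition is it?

Decomposition 1

Decomposition 1: common = {C}, closure = {CE} → lossless.
Decomposition 2: common = {F}, closure = {F} → lossy.
Decomposition 3: common = {F}, closure = {F} → lossy.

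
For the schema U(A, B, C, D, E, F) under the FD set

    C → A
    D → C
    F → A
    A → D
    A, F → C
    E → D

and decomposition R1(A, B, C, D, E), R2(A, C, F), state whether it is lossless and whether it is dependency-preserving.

Lossless test: (A, C)⁺ = {A, C, D}, which is a superkey of neither fragment — lossy.
Dependency preservation: every FD's attributes lie within a single fragment, so each can be enforced locally — preserved.

lossy but dependency-preserving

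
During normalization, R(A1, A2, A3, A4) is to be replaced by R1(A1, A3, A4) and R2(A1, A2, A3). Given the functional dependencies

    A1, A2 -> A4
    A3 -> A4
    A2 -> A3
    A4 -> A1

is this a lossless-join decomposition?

Yes

Common attributes: R1 ∩ R2 = {A1, A3}.
Closure of {A1, A3}: A3 → A4 applies, adding A4. So (A1, A3)⁺ = {A1, A3, A4}.
This closure contains every attribute of R1, so R1 ∩ R2 → R1. The join is lossless.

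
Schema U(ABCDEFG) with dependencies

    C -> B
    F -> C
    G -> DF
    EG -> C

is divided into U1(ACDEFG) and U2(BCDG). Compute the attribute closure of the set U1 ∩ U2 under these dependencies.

U1 ∩ U2 = {CDG}.
C → B applies, adding B
G → DF applies, adding F
Closure: {BCDFG}.

BCDFG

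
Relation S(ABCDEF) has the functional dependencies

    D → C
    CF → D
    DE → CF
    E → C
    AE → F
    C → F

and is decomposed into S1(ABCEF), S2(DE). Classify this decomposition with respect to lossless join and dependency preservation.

Lossless test: (E)⁺ = {CDEF}, which contains all of one fragment — lossless.
Dependency preservation: the restricted closure of {D} across the fragments never reaches {C}, so D → C cannot be enforced without a join — not preserved.

lossless but not dependency-preserving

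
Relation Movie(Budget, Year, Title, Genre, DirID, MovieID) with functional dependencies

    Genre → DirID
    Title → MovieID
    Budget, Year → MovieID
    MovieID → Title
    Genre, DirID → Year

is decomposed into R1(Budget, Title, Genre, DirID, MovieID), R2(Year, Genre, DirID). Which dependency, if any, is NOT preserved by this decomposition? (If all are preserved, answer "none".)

Check Budget, Year → MovieID: no single fragment contains all of {Budget, Year, MovieID}, and the restricted closure of {Budget, Year} across the fragments never reaches {MovieID}.
Genre → DirID is preserved.
Title → MovieID is preserved.
MovieID → Title is preserved.
Genre, DirID → Year is preserved.

Budget, Year → MovieID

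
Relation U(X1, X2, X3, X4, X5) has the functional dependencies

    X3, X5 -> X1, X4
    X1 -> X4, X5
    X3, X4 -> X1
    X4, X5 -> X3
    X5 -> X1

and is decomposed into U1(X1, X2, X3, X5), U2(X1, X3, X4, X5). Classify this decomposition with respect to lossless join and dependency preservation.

lossless and dependency-preserving

Lossless test: (X1, X3, X5)⁺ = {X1, X3, X4, X5}, which contains all of one fragment — lossless.
Dependency preservation: every FD's attributes lie within a single fragment, so each can be enforced locally — preserved.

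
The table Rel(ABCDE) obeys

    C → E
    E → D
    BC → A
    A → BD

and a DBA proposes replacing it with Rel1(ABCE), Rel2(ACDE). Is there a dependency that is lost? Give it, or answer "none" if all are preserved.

C → E lies within Rel1.
E → D lies within Rel2.
BC → A lies within Rel1.
A → BD: restricted closure across fragments reaches BD.
Every dependency is enforceable on the fragments, so the decomposition is dependency-preserving.

none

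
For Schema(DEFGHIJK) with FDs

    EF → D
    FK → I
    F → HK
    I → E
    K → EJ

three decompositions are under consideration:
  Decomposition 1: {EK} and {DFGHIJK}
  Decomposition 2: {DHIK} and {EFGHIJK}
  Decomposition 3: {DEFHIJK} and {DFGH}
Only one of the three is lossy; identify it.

Decomposition 2

Decomposition 1: common = {K}, closure = {EJK} → lossless.
Decomposition 2: common = {HIK}, closure = {EHIJK} → lossy.
Decomposition 3: common = {DFH}, closure = {DEFHIJK} → lossless.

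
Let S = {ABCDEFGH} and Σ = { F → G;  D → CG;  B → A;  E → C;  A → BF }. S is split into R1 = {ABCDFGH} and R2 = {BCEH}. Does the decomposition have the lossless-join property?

Common attributes: R1 ∩ R2 = {BCH}.
Closure of {BCH}: B → A applies, adding A; A → BF applies, adding F; F → G applies, adding G. So (BCH)⁺ = {ABCFGH}.
The closure contains neither all of R1 = {ABCDFGH} nor all of R2 = {BCEH}, so the common attributes are not a superkey of either fragment. The join is lossy.

No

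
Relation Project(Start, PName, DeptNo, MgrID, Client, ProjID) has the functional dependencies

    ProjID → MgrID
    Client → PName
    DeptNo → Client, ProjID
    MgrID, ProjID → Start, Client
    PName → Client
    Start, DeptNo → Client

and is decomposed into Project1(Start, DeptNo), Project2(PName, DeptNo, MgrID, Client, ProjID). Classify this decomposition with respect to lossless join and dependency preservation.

Lossless test: (DeptNo)⁺ = {Start, PName, DeptNo, MgrID, Client, ProjID}, which contains all of one fragment — lossless.
Dependency preservation: the restricted closure of {MgrID, ProjID} across the fragments never reaches {Start, Client}, so MgrID, ProjID → Start, Client cannot be enforced without a join — not preserved.

lossless but not dependency-preserving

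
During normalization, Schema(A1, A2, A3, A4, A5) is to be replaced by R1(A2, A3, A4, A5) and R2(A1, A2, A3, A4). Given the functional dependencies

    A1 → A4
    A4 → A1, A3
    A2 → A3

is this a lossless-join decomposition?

Common attributes: R1 ∩ R2 = {A2, A3, A4}.
Closure of {A2, A3, A4}: A4 → A1, A3 applies, adding A1. So (A2, A3, A4)⁺ = {A1, A2, A3, A4}.
This closure contains every attribute of R2, so R1 ∩ R2 → R2. The join is lossless.

Yes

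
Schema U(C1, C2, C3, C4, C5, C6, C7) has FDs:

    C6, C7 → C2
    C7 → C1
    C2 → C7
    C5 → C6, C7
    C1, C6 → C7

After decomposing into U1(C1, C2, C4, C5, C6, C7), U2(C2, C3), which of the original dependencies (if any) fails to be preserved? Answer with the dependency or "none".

none

C6, C7 → C2 lies within U1.
C7 → C1 lies within U1.
C2 → C7 lies within U1.
C5 → C6, C7 lies within U1.
C1, C6 → C7 lies within U1.
Every dependency is enforceable on the fragments, so the decomposition is dependency-preserving.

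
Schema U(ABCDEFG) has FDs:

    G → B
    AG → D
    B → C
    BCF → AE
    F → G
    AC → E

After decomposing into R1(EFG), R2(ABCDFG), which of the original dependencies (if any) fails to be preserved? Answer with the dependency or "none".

AC → E

Check AC → E: no single fragment contains all of {ACE}, and the restricted closure of {AC} across the fragments never reaches {E}.
G → B is preserved.
AG → D is preserved.
B → C is preserved.
BCF → AE is preserved.
F → G is preserved.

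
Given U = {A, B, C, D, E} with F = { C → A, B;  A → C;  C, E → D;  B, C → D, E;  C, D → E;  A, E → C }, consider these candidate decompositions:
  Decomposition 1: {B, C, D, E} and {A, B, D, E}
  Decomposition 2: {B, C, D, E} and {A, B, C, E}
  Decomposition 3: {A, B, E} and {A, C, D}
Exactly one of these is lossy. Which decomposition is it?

Decomposition 1: common = {B, D, E}, closure = {B, D, E} → lossy.
Decomposition 2: common = {B, C, E}, closure = {A, B, C, D, E} → lossless.
Decomposition 3: common = {A}, closure = {A, B, C, D, E} → lossless.

Decomposition 1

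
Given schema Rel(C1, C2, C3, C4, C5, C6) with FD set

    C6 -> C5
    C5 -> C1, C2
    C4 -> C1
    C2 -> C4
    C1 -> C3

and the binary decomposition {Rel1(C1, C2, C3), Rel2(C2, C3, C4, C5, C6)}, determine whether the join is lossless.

Yes

Common attributes: Rel1 ∩ Rel2 = {C2, C3}.
Closure of {C2, C3}: C2 → C4 applies, adding C4; C4 → C1 applies, adding C1. So (C2, C3)⁺ = {C1, C2, C3, C4}.
This closure contains every attribute of Rel1, so Rel1 ∩ Rel2 → Rel1. The join is lossless.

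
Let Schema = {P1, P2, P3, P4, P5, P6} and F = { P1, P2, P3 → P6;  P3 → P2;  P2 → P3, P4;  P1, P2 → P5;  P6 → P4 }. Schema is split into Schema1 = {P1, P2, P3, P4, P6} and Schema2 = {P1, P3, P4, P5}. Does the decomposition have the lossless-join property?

Yes

Common attributes: Schema1 ∩ Schema2 = {P1, P3, P4}.
Closure of {P1, P3, P4}: P3 → P2 applies, adding P2; P1, P2 → P5 applies, adding P5; P1, P2, P3 → P6 applies, adding P6. So (P1, P3, P4)⁺ = {P1, P2, P3, P4, P5, P6}.
This closure contains every attribute of Schema1, so Schema1 ∩ Schema2 → Schema1. The join is lossless.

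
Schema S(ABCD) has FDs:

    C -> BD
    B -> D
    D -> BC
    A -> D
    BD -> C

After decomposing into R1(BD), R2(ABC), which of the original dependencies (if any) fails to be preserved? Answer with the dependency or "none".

C → BD: restricted closure across fragments reaches BD.
B → D lies within R1.
D → BC: restricted closure across fragments reaches BC.
A → D: restricted closure across fragments reaches D.
BD → C: restricted closure across fragments reaches C.
Every dependency is enforceable on the fragments, so the decomposition is dependency-preserving.

none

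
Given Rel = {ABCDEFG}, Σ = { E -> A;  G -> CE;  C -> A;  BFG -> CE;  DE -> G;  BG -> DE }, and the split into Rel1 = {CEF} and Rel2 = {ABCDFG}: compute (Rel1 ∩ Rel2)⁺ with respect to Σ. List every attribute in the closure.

ACF

Rel1 ∩ Rel2 = {CF}.
C → A applies, adding A
Closure: {ACF}.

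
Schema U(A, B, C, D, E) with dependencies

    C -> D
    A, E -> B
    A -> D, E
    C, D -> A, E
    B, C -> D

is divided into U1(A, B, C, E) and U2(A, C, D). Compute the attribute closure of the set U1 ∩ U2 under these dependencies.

A, B, C, D, E

U1 ∩ U2 = {A, C}.
C → D applies, adding D
A → D, E applies, adding E
A, E → B applies, adding B
Closure: {A, B, C, D, E}.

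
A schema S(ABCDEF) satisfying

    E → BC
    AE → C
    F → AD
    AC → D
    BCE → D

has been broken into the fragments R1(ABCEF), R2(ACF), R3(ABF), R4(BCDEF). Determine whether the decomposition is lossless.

Chase test. Columns are ABCDEF; row i has aⱼ where attribute j ∈ Ri, else bᵢⱼ.
Initial tableau (one row per fragment):
  row 1: a1 a2 a3 b14 a5 a6
  row 2: a1 b22 a3 b24 b25 a6
  row 3: a1 a2 b33 b34 b35 a6
  row 4: b41 a2 a3 a4 a5 a6
Rows 1 and 2 agree on F; apply F→AD and equate their AD entries.
Rows 1 and 3 agree on F; apply F→AD and equate their AD entries.
Rows 1 and 4 agree on F; apply F→AD and equate their AD entries.
Row 1 is now all distinguished symbols — the join is lossless.

Yes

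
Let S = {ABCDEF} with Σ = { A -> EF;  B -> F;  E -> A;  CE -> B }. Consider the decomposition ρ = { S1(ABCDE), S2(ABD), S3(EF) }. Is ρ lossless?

Yes

Chase test. Columns are ABCDEF; row i has aⱼ where attribute j ∈ Si, else bᵢⱼ.
Initial tableau (one row per fragment):
  row 1: a1 a2 a3 a4 a5 b16
  row 2: a1 a2 b23 a4 b25 b26
  row 3: b31 b32 b33 b34 a5 a6
Rows 1 and 2 agree on A; apply A→EF and equate their EF entries.
Rows 1 and 3 agree on E; apply E→A and equate their A entries.
Rows 1 and 3 agree on A; apply A→EF and equate their EF entries.
Row 1 is now all distinguished symbols — the join is lossless.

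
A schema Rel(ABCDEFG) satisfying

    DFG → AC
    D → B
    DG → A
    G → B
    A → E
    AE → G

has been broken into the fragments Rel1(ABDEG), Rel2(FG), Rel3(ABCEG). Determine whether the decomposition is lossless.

Chase test. Columns are ABCDEFG; row i has aⱼ where attribute j ∈ Reli, else bᵢⱼ.
Initial tableau (one row per fragment):
  row 1: a1 a2 b13 a4 a5 b16 a7
  row 2: b21 b22 b23 b24 b25 a6 a7
  row 3: a1 a2 a3 b34 a5 b36 a7
Rows 1 and 2 agree on G; apply G→B and equate their B entries.
No row becomes fully distinguished — the join is lossy.

No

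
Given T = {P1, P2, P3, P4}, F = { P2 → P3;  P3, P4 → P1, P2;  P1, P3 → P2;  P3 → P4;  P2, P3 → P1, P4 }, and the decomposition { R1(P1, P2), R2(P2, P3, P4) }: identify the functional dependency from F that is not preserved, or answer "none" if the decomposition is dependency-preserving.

P2 → P3 lies within R2.
P3, P4 → P1, P2: restricted closure across fragments reaches P1, P2.
P1, P3 → P2: restricted closure across fragments reaches P2.
P3 → P4 lies within R2.
P2, P3 → P1, P4: restricted closure across fragments reaches P1, P4.
Every dependency is enforceable on the fragments, so the decomposition is dependency-preserving.

none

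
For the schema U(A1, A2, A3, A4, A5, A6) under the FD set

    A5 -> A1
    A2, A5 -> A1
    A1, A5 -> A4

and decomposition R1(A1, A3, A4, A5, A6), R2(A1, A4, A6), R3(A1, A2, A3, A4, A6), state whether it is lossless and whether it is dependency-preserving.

lossy but dependency-preserving

Lossless test (chase): applying each FD to every pair of rows produces no changes in the tableau, so no row becomes fully distinguished — the join is lossy.
Dependency preservation: A2, A5 → A1 is not contained in any single fragment, but the restricted closure of its left-hand side across the fragments still reaches the right-hand side; the remaining FDs each lie inside some fragment. All dependencies are preserved.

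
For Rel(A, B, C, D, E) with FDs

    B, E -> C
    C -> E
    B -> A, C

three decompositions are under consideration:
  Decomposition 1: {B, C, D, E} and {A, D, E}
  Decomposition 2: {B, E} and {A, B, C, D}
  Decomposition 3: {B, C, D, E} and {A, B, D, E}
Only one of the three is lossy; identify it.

Decomposition 1: common = {D, E}, closure = {D, E} → lossy.
Decomposition 2: common = {B}, closure = {A, B, C, E} → lossless.
Decomposition 3: common = {B, D, E}, closure = {A, B, C, D, E} → lossless.

Decomposition 1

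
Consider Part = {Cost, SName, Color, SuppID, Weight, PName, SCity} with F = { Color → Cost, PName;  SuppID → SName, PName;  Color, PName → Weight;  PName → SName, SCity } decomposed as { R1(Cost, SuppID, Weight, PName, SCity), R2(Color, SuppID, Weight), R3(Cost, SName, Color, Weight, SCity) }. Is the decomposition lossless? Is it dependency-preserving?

Lossless test (chase): Rows 2 and 3 agree on Color; apply Color→Cost, PName and equate their Cost, PName entries. Rows 1 and 2 agree on SuppID; apply SuppID→SName, PName and equate their SName, PName entries. Rows 1 and 2 agree on PName; apply PName→SName, SCity and equate their SName, SCity entries. Rows 1 and 3 agree on PName; apply PName→SName, SCity and equate their SName, SCity entries. Row 2 is now all distinguished symbols — the join is lossless.
Dependency preservation: the restricted closure of {Color} across the fragments never reaches {Cost, PName}, so Color → Cost, PName cannot be enforced without a join — not preserved.

lossless but not dependency-preserving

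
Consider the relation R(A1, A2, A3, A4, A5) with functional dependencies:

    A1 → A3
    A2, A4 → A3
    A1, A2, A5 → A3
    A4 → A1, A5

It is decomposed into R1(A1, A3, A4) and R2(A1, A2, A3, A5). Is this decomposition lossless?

Common attributes: R1 ∩ R2 = {A1, A3}.
No dependency enlarges {A1, A3}, so (A1, A3)⁺ = {A1, A3}.
The closure contains neither all of R1 = {A1, A3, A4} nor all of R2 = {A1, A2, A3, A5}, so the common attributes are not a superkey of either fragment. The join is lossy.

No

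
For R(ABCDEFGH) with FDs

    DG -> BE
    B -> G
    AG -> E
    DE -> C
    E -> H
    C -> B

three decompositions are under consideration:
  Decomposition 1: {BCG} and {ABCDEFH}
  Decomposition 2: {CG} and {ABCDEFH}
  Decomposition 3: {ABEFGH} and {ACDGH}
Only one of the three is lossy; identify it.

Decomposition 3

Decomposition 1: common = {BC}, closure = {BCG} → lossless.
Decomposition 2: common = {C}, closure = {BCG} → lossless.
Decomposition 3: common = {AGH}, closure = {AEGH} → lossy.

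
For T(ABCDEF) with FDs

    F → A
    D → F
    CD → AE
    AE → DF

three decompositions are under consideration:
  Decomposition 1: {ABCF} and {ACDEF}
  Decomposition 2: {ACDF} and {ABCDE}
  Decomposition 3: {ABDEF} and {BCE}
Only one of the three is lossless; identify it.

Decomposition 1: common = {ACF}, closure = {ACF} → lossy.
Decomposition 2: common = {ACD}, closure = {ACDEF} → lossless.
Decomposition 3: common = {BE}, closure = {BE} → lossy.

Decomposition 2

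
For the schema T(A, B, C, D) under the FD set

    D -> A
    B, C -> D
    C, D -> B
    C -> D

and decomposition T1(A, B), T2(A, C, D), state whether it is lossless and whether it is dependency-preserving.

Lossless test: (A)⁺ = {A}, which is a superkey of neither fragment — lossy.
Dependency preservation: the restricted closure of {C, D} across the fragments never reaches {B}, so C, D → B cannot be enforced without a join — not preserved.

lossy and not dependency-preserving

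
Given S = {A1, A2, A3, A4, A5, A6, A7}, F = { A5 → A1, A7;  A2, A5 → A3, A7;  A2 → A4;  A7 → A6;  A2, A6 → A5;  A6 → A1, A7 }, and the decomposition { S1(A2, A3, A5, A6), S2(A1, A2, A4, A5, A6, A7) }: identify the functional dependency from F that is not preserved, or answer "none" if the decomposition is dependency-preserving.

none

A5 → A1, A7 lies within S2.
A2, A5 → A3, A7: restricted closure across fragments reaches A3, A7.
A2 → A4 lies within S2.
A7 → A6 lies within S2.
A2, A6 → A5 lies within S1.
A6 → A1, A7 lies within S2.
Every dependency is enforceable on the fragments, so the decomposition is dependency-preserving.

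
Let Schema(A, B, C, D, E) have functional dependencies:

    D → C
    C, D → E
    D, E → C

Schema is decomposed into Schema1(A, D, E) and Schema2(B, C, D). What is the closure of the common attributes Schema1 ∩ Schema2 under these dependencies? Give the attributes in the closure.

Schema1 ∩ Schema2 = {D}.
D → C applies, adding C
C, D → E applies, adding E
Closure: {C, D, E}.

C, D, E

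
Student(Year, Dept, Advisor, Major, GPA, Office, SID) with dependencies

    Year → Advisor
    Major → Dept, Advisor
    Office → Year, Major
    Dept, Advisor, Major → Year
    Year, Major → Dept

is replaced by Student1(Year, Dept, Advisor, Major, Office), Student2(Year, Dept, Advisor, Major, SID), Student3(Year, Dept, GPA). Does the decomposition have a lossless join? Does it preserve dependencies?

lossy but dependency-preserving

Lossless test (chase): Rows 1 and 3 agree on Year; apply Year→Advisor and equate their Advisor entries. No row becomes fully distinguished — the join is lossy.
Dependency preservation: every FD's attributes lie within a single fragment, so each can be enforced locally — preserved.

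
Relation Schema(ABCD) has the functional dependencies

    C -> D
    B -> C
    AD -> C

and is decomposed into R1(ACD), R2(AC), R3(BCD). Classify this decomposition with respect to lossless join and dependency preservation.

Lossless test (chase): Rows 1 and 2 agree on C; apply C→D and equate their D entries. No row becomes fully distinguished — the join is lossy.
Dependency preservation: every FD's attributes lie within a single fragment, so each can be enforced locally — preserved.

lossy but dependency-preserving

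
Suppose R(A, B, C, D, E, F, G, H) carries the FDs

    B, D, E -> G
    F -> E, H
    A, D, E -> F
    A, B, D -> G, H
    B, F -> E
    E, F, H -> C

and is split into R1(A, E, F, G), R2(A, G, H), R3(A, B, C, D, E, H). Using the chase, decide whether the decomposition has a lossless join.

No

Chase test. Columns are A, B, C, D, E, F, G, H; row i has aⱼ where attribute j ∈ Ri, else bᵢⱼ.
Initial tableau (one row per fragment):
  row 1: a1 b12 b13 b14 a5 a6 a7 b18
  row 2: a1 b22 b23 b24 b25 b26 a7 a8
  row 3: a1 a2 a3 a4 a5 b36 b37 a8
No row becomes fully distinguished — the join is lossy.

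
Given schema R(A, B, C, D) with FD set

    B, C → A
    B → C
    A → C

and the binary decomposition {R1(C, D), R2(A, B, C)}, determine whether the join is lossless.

Common attributes: R1 ∩ R2 = {C}.
No dependency enlarges {C}, so (C)⁺ = {C}.
The closure contains neither all of R1 = {C, D} nor all of R2 = {A, B, C}, so the common attributes are not a superkey of either fragment. The join is lossy.

No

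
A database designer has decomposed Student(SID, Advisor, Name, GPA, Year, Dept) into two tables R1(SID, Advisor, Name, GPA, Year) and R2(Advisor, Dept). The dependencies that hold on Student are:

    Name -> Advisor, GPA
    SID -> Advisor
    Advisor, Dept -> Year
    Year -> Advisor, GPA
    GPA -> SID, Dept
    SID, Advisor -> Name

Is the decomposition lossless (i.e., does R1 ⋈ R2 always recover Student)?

Common attributes: R1 ∩ R2 = {Advisor}.
No dependency enlarges {Advisor}, so (Advisor)⁺ = {Advisor}.
The closure contains neither all of R1 = {SID, Advisor, Name, GPA, Year} nor all of R2 = {Advisor, Dept}, so the common attributes are not a superkey of either fragment. The join is lossy.

No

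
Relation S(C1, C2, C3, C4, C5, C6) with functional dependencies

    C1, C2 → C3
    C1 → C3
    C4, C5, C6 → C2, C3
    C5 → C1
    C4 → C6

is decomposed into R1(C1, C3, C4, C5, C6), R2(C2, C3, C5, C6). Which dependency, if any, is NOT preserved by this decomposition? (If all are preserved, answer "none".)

C4, C5, C6 → C2, C3

Check C4, C5, C6 → C2, C3: no single fragment contains all of {C2, C3, C4, C5, C6}, and the restricted closure of {C4, C5, C6} across the fragments never reaches {C2, C3}.
C1, C2 → C3 is preserved.
C1 → C3 is preserved.
C5 → C1 is preserved.
C4 → C6 is preserved.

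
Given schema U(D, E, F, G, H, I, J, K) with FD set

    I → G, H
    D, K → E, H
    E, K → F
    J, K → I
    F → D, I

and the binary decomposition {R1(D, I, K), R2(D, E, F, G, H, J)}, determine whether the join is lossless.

Common attributes: R1 ∩ R2 = {D}.
No dependency enlarges {D}, so (D)⁺ = {D}.
The closure contains neither all of R1 = {D, I, K} nor all of R2 = {D, E, F, G, H, J}, so the common attributes are not a superkey of either fragment. The join is lossy.

No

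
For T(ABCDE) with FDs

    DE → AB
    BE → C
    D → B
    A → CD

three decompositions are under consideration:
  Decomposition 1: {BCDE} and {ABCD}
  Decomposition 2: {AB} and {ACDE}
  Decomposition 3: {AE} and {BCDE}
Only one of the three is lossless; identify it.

Decomposition 2

Decomposition 1: common = {BCD}, closure = {BCD} → lossy.
Decomposition 2: common = {A}, closure = {ABCD} → lossless.
Decomposition 3: common = {E}, closure = {E} → lossy.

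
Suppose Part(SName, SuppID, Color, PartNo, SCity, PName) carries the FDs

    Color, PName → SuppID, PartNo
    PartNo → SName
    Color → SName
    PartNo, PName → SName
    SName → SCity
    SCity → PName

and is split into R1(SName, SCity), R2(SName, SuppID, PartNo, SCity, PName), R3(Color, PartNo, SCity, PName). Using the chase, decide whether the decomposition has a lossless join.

No

Chase test. Columns are SName, SuppID, Color, PartNo, SCity, PName; row i has aⱼ where attribute j ∈ Ri, else bᵢⱼ.
Initial tableau (one row per fragment):
  row 1: a1 b12 b13 b14 a5 b16
  row 2: a1 a2 b23 a4 a5 a6
  row 3: b31 b32 a3 a4 a5 a6
Rows 2 and 3 agree on PartNo; apply PartNo→SName and equate their SName entries.
Rows 1 and 2 agree on SCity; apply SCity→PName and equate their PName entries.
No row becomes fully distinguished — the join is lossy.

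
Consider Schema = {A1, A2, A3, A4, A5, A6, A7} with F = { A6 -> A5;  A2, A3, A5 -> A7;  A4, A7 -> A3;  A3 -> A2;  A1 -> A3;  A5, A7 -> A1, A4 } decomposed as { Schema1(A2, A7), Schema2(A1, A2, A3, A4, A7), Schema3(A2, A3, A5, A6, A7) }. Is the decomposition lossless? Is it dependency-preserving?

lossy and not dependency-preserving

Lossless test (chase): applying each FD to every pair of rows produces no changes in the tableau, so no row becomes fully distinguished — the join is lossy.
Dependency preservation: the restricted closure of {A5, A7} across the fragments never reaches {A1, A4}, so A5, A7 → A1, A4 cannot be enforced without a join — not preserved.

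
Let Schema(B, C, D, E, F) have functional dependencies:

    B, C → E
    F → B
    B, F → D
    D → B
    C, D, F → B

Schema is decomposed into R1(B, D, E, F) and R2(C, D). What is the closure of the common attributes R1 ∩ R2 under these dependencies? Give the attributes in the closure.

R1 ∩ R2 = {D}.
D → B applies, adding B
Closure: {B, D}.

B, D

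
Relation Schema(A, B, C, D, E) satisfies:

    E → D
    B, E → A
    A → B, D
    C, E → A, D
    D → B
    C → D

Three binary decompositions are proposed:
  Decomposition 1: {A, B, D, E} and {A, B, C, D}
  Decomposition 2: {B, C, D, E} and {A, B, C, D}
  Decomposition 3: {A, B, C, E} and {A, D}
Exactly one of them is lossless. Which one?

Decomposition 3

Decomposition 1: common = {A, B, D}, closure = {A, B, D} → lossy.
Decomposition 2: common = {B, C, D}, closure = {B, C, D} → lossy.
Decomposition 3: common = {A}, closure = {A, B, D} → lossless.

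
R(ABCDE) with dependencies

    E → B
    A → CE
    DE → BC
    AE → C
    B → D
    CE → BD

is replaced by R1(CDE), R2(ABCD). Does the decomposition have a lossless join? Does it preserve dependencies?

Lossless test: (CD)⁺ = {CD}, which is a superkey of neither fragment — lossy.
Dependency preservation: the restricted closure of {E} across the fragments never reaches {B}, so E → B cannot be enforced without a join — not preserved.

lossy and not dependency-preserving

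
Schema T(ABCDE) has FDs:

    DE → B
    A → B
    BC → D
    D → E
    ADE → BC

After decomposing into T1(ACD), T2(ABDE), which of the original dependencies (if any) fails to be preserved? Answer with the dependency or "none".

Check BC → D: no single fragment contains all of {BCD}, and the restricted closure of {BC} across the fragments never reaches {D}.
DE → B is preserved.
A → B is preserved.
D → E is preserved.
ADE → BC is preserved.

BC → D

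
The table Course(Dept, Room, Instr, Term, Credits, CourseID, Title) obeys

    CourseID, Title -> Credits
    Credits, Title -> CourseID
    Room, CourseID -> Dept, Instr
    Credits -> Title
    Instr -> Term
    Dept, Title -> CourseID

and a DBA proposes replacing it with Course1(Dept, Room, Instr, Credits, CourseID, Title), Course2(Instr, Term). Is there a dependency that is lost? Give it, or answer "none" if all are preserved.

CourseID, Title → Credits lies within Course1.
Credits, Title → CourseID lies within Course1.
Room, CourseID → Dept, Instr lies within Course1.
Credits → Title lies within Course1.
Instr → Term lies within Course2.
Dept, Title → CourseID lies within Course1.
Every dependency is enforceable on the fragments, so the decomposition is dependency-preserving.

none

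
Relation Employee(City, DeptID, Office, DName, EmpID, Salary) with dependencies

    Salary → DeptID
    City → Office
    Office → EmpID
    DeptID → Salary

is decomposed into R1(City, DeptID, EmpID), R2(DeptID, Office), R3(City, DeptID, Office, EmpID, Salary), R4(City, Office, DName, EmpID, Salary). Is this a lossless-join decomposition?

Chase test. Columns are City, DeptID, Office, DName, EmpID, Salary; row i has aⱼ where attribute j ∈ Ri, else bᵢⱼ.
Initial tableau (one row per fragment):
  row 1: a1 a2 b13 b14 a5 b16
  row 2: b21 a2 a3 b24 b25 b26
  row 3: a1 a2 a3 b34 a5 a6
  row 4: a1 b42 a3 a4 a5 a6
Rows 3 and 4 agree on Salary; apply Salary→DeptID and equate their DeptID entries.
Rows 1 and 3 agree on City; apply City→Office and equate their Office entries.
Rows 1 and 2 agree on Office; apply Office→EmpID and equate their EmpID entries.
Rows 1 and 2 agree on DeptID; apply DeptID→Salary and equate their Salary entries.
Rows 1 and 3 agree on DeptID; apply DeptID→Salary and equate their Salary entries.
Row 4 is now all distinguished symbols — the join is lossless.

Yes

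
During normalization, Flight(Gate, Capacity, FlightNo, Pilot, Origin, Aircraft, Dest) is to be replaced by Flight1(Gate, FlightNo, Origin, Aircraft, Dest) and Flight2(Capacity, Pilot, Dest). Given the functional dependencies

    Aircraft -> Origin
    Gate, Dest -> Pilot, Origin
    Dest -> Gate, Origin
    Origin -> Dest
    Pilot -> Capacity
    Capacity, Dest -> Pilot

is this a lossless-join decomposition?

Yes

Common attributes: Flight1 ∩ Flight2 = {Dest}.
Closure of {Dest}: Dest → Gate, Origin applies, adding Gate, Origin; Gate, Dest → Pilot, Origin applies, adding Pilot; Pilot → Capacity applies, adding Capacity. So (Dest)⁺ = {Gate, Capacity, Pilot, Origin, Dest}.
This closure contains every attribute of Flight2, so Flight1 ∩ Flight2 → Flight2. The join is lossless.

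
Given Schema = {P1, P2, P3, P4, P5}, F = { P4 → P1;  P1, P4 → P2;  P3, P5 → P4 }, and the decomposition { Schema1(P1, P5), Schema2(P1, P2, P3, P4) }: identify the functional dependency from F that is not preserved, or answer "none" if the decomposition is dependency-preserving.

Check P3, P5 → P4: no single fragment contains all of {P3, P4, P5}, and the restricted closure of {P3, P5} across the fragments never reaches {P4}.
P4 → P1 is preserved.
P1, P4 → P2 is preserved.

P3, P5 → P4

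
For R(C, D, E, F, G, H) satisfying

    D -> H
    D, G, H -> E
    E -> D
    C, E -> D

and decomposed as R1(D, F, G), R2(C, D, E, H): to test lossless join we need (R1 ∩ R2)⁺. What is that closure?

D, H

R1 ∩ R2 = {D}.
D → H applies, adding H
Closure: {D, H}.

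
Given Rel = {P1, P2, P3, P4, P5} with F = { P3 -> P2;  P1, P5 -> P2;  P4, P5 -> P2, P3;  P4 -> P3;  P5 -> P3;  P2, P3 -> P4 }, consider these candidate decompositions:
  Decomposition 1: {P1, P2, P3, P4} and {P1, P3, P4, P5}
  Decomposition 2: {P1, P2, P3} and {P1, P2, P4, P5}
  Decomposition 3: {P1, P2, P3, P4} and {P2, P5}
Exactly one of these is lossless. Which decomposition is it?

Decomposition 1: common = {P1, P3, P4}, closure = {P1, P2, P3, P4} → lossless.
Decomposition 2: common = {P1, P2}, closure = {P1, P2} → lossy.
Decomposition 3: common = {P2}, closure = {P2} → lossy.

Decomposition 1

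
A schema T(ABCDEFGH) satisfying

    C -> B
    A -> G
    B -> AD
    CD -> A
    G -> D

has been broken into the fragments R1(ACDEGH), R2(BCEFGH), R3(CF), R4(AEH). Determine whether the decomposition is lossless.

Chase test. Columns are ABCDEFGH; row i has aⱼ where attribute j ∈ Ri, else bᵢⱼ.
Initial tableau (one row per fragment):
  row 1: a1 b12 a3 a4 a5 b16 a7 a8
  row 2: b21 a2 a3 b24 a5 a6 a7 a8
  row 3: b31 b32 a3 b34 b35 a6 b37 b38
  row 4: a1 b42 b43 b44 a5 b46 b47 a8
Rows 1 and 2 agree on C; apply C→B and equate their B entries.
Rows 1 and 3 agree on C; apply C→B and equate their B entries.
Rows 1 and 4 agree on A; apply A→G and equate their G entries.
Rows 1 and 2 agree on B; apply B→AD and equate their AD entries.
Rows 1 and 3 agree on B; apply B→AD and equate their AD entries.
Rows 1 and 4 agree on G; apply G→D and equate their D entries.
Rows 1 and 3 agree on A; apply A→G and equate their G entries.
Row 2 is now all distinguished symbols — the join is lossless.

Yes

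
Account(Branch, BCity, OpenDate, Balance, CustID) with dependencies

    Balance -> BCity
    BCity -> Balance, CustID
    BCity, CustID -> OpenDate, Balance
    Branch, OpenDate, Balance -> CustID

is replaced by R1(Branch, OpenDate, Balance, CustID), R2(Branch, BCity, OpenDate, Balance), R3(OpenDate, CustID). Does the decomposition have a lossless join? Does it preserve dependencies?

lossless and dependency-preserving

Lossless test (chase): Rows 1 and 2 agree on Balance; apply Balance→BCity and equate their BCity entries. Rows 1 and 2 agree on BCity; apply BCity→Balance, CustID and equate their Balance, CustID entries. Row 1 is now all distinguished symbols — the join is lossless.
Dependency preservation: BCity → Balance, CustID; BCity, CustID → OpenDate, Balance are not contained in any single fragment, but the restricted closure of each left-hand side across the fragments still reaches the right-hand side; the remaining FDs each lie inside some fragment. All dependencies are preserved.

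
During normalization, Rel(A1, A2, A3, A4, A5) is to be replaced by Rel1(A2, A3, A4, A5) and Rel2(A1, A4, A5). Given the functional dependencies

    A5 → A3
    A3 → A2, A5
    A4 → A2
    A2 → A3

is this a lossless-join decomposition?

Yes

Common attributes: Rel1 ∩ Rel2 = {A4, A5}.
Closure of {A4, A5}: A5 → A3 applies, adding A3; A3 → A2, A5 applies, adding A2. So (A4, A5)⁺ = {A2, A3, A4, A5}.
This closure contains every attribute of Rel1, so Rel1 ∩ Rel2 → Rel1. The join is lossless.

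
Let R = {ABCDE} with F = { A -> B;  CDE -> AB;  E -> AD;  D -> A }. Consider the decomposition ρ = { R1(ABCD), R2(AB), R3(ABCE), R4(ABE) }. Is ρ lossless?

No

Chase test. Columns are ABCDE; row i has aⱼ where attribute j ∈ Ri, else bᵢⱼ.
Initial tableau (one row per fragment):
  row 1: a1 a2 a3 a4 b15
  row 2: a1 a2 b23 b24 b25
  row 3: a1 a2 a3 b34 a5
  row 4: a1 a2 b43 b44 a5
Rows 3 and 4 agree on E; apply E→AD and equate their AD entries.
No row becomes fully distinguished — the join is lossy.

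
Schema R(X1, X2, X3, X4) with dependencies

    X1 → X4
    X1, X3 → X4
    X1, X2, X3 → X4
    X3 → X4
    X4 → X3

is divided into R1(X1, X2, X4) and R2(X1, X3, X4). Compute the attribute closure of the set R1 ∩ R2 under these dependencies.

X1, X3, X4

R1 ∩ R2 = {X1, X4}.
X4 → X3 applies, adding X3
Closure: {X1, X3, X4}.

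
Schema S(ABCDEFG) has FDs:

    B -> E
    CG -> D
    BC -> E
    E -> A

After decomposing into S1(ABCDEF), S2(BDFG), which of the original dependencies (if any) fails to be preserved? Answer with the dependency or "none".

CG -> D

Check CG → D: no single fragment contains all of {CDG}, and the restricted closure of {CG} across the fragments never reaches {D}.
B → E is preserved.
BC → E is preserved.
E → A is preserved.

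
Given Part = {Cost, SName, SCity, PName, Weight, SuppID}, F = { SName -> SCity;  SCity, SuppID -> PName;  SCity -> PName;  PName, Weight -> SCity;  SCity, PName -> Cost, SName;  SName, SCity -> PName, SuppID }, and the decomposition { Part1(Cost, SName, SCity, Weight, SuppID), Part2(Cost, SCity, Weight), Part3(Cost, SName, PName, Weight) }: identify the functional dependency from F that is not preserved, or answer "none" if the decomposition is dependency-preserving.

SName → SCity lies within Part1.
SCity, SuppID → PName: restricted closure across fragments reaches PName.
SCity → PName: restricted closure across fragments reaches PName.
PName, Weight → SCity: restricted closure across fragments reaches SCity.
SCity, PName → Cost, SName: restricted closure across fragments reaches Cost, SName.
SName, SCity → PName, SuppID: restricted closure across fragments reaches PName, SuppID.
Every dependency is enforceable on the fragments, so the decomposition is dependency-preserving.

none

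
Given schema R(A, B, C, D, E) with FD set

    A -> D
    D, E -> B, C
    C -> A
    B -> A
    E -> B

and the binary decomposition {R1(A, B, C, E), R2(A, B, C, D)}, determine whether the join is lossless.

Common attributes: R1 ∩ R2 = {A, B, C}.
Closure of {A, B, C}: A → D applies, adding D. So (A, B, C)⁺ = {A, B, C, D}.
This closure contains every attribute of R2, so R1 ∩ R2 → R2. The join is lossless.

Yes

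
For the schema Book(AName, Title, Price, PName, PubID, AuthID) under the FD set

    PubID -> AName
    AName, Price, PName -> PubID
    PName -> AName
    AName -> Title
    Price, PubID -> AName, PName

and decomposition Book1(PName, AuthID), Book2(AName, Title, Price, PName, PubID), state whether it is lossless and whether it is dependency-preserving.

Lossless test: (PName)⁺ = {AName, Title, PName}, which is a superkey of neither fragment — lossy.
Dependency preservation: every FD's attributes lie within a single fragment, so each can be enforced locally — preserved.

lossy but dependency-preserving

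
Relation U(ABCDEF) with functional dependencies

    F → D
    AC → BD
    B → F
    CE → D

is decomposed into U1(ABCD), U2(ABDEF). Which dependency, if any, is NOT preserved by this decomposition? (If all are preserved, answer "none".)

Check CE → D: no single fragment contains all of {CDE}, and the restricted closure of {CE} across the fragments never reaches {D}.
F → D is preserved.
AC → BD is preserved.
B → F is preserved.

CE → D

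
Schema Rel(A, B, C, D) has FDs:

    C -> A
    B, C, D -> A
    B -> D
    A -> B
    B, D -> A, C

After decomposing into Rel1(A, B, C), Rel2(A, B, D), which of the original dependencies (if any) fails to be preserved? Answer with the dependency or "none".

C → A lies within Rel1.
B, C, D → A: restricted closure across fragments reaches A.
B → D lies within Rel2.
A → B lies within Rel1.
B, D → A, C: restricted closure across fragments reaches A, C.
Every dependency is enforceable on the fragments, so the decomposition is dependency-preserving.

none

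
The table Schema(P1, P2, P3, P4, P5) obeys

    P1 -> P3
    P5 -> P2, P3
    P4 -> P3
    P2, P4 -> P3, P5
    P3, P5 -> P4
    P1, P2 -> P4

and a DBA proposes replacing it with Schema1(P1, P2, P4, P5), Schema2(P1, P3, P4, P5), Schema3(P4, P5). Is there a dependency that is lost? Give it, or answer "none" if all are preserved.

P1 → P3 lies within Schema2.
P5 → P2, P3: restricted closure across fragments reaches P2, P3.
P4 → P3 lies within Schema2.
P2, P4 → P3, P5: restricted closure across fragments reaches P3, P5.
P3, P5 → P4 lies within Schema2.
P1, P2 → P4 lies within Schema1.
Every dependency is enforceable on the fragments, so the decomposition is dependency-preserving.

none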